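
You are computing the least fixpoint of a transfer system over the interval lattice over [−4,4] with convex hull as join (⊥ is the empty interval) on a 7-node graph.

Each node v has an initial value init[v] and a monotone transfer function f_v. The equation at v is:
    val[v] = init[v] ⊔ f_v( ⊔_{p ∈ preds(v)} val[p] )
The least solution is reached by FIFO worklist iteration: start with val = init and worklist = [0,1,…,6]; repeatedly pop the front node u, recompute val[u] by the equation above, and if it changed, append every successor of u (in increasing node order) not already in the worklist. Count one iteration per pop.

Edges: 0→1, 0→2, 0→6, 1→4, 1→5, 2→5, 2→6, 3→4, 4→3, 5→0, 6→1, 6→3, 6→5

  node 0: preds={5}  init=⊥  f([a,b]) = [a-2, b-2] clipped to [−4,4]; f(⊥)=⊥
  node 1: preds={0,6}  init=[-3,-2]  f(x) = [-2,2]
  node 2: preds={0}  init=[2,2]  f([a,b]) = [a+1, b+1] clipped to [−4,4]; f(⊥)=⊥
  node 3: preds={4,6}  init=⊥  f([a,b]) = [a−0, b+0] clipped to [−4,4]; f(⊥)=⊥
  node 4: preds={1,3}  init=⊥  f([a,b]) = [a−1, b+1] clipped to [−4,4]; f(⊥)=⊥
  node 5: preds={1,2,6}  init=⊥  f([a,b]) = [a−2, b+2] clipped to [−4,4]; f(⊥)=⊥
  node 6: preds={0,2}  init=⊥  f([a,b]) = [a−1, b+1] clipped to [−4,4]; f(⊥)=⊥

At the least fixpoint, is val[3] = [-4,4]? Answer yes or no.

Iteration log — 18 steps:
  step 1. node 0  ⊔preds=⊥  new=⊥  stable
  step 2. node 1  ⊔preds=⊥  new=[-3,2]  old=[-3,-2]  +wl: 
  step 3. node 2  ⊔preds=⊥  new=[2,2]  stable
  step 4. node 3  ⊔preds=⊥  new=⊥  stable
  step 5. node 4  ⊔preds=[-3,2]  new=[-4,3]  old=⊥  +wl: 3
  step 6. node 5  ⊔preds=[-3,2]  new=[-4,4]  old=⊥  +wl: 0
  step 7. node 6  ⊔preds=[2,2]  new=[1,3]  old=⊥  +wl: 1,5
  step 8. node 3  ⊔preds=[-4,3]  new=[-4,3]  old=⊥  +wl: 4
  step 9. node 0  ⊔preds=[-4,4]  new=[-4,2]  old=⊥  +wl: 2,6
  step 10. node 1  ⊔preds=[-4,3]  new=[-3,2]  stable
  step 11. node 5  ⊔preds=[-3,3]  new=[-4,4]  stable
  step 12. node 4  ⊔preds=[-4,3]  new=[-4,4]  old=[-4,3]  +wl: 3
  step 13. node 2  ⊔preds=[-4,2]  new=[-3,3]  old=[2,2]  +wl: 5
  step 14. node 6  ⊔preds=[-4,3]  new=[-4,4]  old=[1,3]  +wl: 1
  step 15. node 3  ⊔preds=[-4,4]  new=[-4,4]  old=[-4,3]  +wl: 4
  step 16. node 5  ⊔preds=[-4,4]  new=[-4,4]  stable
  step 17. node 1  ⊔preds=[-4,4]  new=[-3,2]  stable
  step 18. node 4  ⊔preds=[-4,4]  new=[-4,4]  stable

Least fixpoint reached:
  node 0: [-4,2]
  node 1: [-3,2]
  node 2: [-3,3]
  node 3: [-4,4]
  node 4: [-4,4]
  node 5: [-4,4]
  node 6: [-4,4]

yes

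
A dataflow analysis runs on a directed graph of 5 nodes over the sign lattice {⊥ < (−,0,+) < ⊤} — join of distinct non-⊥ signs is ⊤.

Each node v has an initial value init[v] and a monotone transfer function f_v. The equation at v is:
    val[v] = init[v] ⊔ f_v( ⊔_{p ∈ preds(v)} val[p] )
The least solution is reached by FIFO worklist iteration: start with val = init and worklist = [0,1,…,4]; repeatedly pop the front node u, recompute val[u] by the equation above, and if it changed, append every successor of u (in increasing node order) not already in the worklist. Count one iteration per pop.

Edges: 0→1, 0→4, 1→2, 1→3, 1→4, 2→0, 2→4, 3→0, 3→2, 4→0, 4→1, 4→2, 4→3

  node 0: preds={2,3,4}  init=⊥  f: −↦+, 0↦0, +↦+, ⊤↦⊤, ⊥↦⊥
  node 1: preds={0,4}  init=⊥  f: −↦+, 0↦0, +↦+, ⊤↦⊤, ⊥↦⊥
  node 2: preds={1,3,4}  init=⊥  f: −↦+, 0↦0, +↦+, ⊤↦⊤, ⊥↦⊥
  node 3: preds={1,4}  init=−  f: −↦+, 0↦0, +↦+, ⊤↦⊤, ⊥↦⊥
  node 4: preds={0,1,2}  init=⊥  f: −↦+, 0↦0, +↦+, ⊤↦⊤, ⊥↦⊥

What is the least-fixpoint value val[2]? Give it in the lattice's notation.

Worklist (11 pops):
  #1 pop 0: in=− → + (was ⊥); enqueue []
  #2 pop 1: in=+ → + (was ⊥); enqueue []
  #3 pop 2: in=⊤ → ⊤ (was ⊥); enqueue [0]
  #4 pop 3: in=+ → ⊤ (was −); enqueue [2]
  #5 pop 4: in=⊤ → ⊤ (was ⊥); enqueue [1,3]
  #6 pop 0: in=⊤ → ⊤ (was +); enqueue [4]
  #7 pop 2: in=⊤ → ⊤ (no change)
  #8 pop 1: in=⊤ → ⊤ (was +); enqueue [2]
  #9 pop 3: in=⊤ → ⊤ (no change)
  #10 pop 4: in=⊤ → ⊤ (no change)
  #11 pop 2: in=⊤ → ⊤ (no change)

Fixpoint:
  val[0] = ⊤
  val[1] = ⊤
  val[2] = ⊤
  val[3] = ⊤
  val[4] = ⊤

⊤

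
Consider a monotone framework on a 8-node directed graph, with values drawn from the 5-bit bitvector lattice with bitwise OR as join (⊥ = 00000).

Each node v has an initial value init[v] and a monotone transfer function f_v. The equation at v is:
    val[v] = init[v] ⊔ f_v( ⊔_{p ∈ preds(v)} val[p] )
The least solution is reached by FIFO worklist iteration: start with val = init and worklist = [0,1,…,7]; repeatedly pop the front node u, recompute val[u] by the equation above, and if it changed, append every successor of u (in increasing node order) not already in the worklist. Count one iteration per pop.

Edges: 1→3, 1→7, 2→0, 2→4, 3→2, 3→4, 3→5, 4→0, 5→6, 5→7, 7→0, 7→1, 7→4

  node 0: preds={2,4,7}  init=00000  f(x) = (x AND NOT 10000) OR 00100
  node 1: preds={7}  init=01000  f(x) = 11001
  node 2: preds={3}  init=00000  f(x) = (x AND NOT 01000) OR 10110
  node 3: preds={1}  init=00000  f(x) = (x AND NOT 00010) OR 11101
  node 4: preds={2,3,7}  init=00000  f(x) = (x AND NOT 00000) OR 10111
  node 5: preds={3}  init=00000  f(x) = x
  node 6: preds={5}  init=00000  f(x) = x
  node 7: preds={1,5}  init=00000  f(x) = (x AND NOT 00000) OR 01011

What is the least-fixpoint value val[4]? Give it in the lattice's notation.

11111

Worklist (13 pops):
  #1 pop 0: in=00000 → 00100 (was 00000); enqueue []
  #2 pop 1: in=00000 → 11001 (was 01000); enqueue []
  #3 pop 2: in=00000 → 10110 (was 00000); enqueue [0]
  #4 pop 3: in=11001 → 11101 (was 00000); enqueue [2]
  #5 pop 4: in=11111 → 11111 (was 00000); enqueue []
  #6 pop 5: in=11101 → 11101 (was 00000); enqueue []
  #7 pop 6: in=11101 → 11101 (was 00000); enqueue []
  #8 pop 7: in=11101 → 11111 (was 00000); enqueue [1,4]
  #9 pop 0: in=11111 → 01111 (was 00100); enqueue []
  #10 pop 2: in=11101 → 10111 (was 10110); enqueue [0]
  #11 pop 1: in=11111 → 11001 (no change)
  #12 pop 4: in=11111 → 11111 (no change)
  #13 pop 0: in=11111 → 01111 (no change)

Fixpoint:
  val[0] = 01111
  val[1] = 11001
  val[2] = 10111
  val[3] = 11101
  val[4] = 11111
  val[5] = 11101
  val[6] = 11101
  val[7] = 11111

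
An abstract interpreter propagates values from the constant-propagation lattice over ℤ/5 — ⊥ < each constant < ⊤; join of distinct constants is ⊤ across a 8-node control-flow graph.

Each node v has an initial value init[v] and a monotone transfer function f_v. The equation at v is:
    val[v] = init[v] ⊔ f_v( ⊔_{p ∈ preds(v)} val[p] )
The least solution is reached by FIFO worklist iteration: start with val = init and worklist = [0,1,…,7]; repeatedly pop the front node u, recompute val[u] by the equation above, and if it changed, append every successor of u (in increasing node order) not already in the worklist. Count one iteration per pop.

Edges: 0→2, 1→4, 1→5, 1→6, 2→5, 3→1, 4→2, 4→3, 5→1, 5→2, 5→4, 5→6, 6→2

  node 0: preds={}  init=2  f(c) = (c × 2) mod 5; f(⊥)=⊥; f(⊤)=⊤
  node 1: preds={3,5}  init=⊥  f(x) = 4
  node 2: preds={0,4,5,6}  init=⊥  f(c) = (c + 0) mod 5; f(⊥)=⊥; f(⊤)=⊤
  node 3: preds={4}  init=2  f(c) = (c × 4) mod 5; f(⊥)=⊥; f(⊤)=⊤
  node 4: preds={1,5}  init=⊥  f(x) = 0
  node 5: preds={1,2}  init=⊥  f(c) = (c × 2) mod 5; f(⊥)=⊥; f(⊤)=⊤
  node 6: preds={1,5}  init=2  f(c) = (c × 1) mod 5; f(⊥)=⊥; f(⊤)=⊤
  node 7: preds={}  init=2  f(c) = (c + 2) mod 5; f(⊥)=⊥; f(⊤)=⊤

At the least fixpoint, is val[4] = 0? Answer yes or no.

Iteration log — 13 steps:
  step 1. node 0  ⊔preds=⊥  new=2  stable
  step 2. node 1  ⊔preds=2  new=4  old=⊥  +wl: 
  step 3. node 2  ⊔preds=2  new=2  old=⊥  +wl: 
  step 4. node 3  ⊔preds=⊥  new=2  stable
  step 5. node 4  ⊔preds=4  new=0  old=⊥  +wl: 2,3
  step 6. node 5  ⊔preds=⊤  new=⊤  old=⊥  +wl: 1,4
  step 7. node 6  ⊔preds=⊤  new=⊤  old=2  +wl: 
  step 8. node 7  ⊔preds=⊥  new=2  stable
  step 9. node 2  ⊔preds=⊤  new=⊤  old=2  +wl: 5
  step 10. node 3  ⊔preds=0  new=⊤  old=2  +wl: 
  step 11. node 1  ⊔preds=⊤  new=4  stable
  step 12. node 4  ⊔preds=⊤  new=0  stable
  step 13. node 5  ⊔preds=⊤  new=⊤  stable

Least fixpoint reached:
  node 0: 2
  node 1: 4
  node 2: ⊤
  node 3: ⊤
  node 4: 0
  node 5: ⊤
  node 6: ⊤
  node 7: 2

yes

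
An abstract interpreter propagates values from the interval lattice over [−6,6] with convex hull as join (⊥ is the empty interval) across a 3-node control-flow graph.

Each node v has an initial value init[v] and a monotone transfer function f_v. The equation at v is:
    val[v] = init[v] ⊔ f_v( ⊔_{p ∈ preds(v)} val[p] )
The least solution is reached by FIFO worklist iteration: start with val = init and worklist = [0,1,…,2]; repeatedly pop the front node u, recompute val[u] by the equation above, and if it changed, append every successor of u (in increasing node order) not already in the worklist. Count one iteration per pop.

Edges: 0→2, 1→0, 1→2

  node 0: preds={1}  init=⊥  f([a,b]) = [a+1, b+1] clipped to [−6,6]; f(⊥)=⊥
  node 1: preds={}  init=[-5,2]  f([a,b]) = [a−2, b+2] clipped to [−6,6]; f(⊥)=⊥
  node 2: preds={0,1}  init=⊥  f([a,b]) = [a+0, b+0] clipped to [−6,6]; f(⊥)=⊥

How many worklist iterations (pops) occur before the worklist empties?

3

Trace (3 dequeues):
  [1] u=0 | in [-5,2] | out [-4,3] | prev ⊥ | push {}
  [2] u=1 | in ⊥ | out [-5,2] | ==
  [3] u=2 | in [-5,3] | out [-5,3] | prev ⊥ | push {}

Converged values:
  [0] [-4,3]
  [1] [-5,2]
  [2] [-5,3]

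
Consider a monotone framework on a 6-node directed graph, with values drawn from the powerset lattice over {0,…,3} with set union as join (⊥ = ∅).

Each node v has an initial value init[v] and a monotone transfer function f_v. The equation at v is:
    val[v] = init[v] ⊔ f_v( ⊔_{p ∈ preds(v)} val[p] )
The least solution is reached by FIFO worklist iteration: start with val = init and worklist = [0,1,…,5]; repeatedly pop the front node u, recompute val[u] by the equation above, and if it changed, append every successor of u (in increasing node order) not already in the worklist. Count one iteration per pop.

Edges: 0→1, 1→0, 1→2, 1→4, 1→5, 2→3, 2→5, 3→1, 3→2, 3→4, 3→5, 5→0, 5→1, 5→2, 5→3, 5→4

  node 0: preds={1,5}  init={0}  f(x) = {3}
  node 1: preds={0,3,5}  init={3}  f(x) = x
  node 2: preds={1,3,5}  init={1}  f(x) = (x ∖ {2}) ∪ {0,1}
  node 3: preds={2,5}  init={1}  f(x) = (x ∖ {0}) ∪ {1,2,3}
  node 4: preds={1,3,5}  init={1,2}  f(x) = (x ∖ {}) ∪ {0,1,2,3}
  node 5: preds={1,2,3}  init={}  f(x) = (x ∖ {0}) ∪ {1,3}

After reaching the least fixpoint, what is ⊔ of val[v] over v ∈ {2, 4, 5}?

{0,1,2,3}

Trace (13 dequeues):
  [1] u=0 | in {3} | out {0,3} | prev {0} | push {}
  [2] u=1 | in {0,1,3} | out {0,1,3} | prev {3} | push {0}
  [3] u=2 | in {0,1,3} | out {0,1,3} | prev {1} | push {}
  [4] u=3 | in {0,1,3} | out {1,2,3} | prev {1} | push {1,2}
  [5] u=4 | in {0,1,2,3} | out {0,1,2,3} | prev {1,2} | push {}
  [6] u=5 | in {0,1,2,3} | out {1,2,3} | prev {} | push {3,4}
  [7] u=0 | in {0,1,2,3} | out {0,3} | ==
  [8] u=1 | in {0,1,2,3} | out {0,1,2,3} | prev {0,1,3} | push {0,5}
  [9] u=2 | in {0,1,2,3} | out {0,1,3} | ==
  [10] u=3 | in {0,1,2,3} | out {1,2,3} | ==
  [11] u=4 | in {0,1,2,3} | out {0,1,2,3} | ==
  [12] u=0 | in {0,1,2,3} | out {0,3} | ==
  [13] u=5 | in {0,1,2,3} | out {1,2,3} | ==

Converged values:
  [0] {0,3}
  [1] {0,1,2,3}
  [2] {0,1,3}
  [3] {1,2,3}
  [4] {0,1,2,3}
  [5] {1,2,3}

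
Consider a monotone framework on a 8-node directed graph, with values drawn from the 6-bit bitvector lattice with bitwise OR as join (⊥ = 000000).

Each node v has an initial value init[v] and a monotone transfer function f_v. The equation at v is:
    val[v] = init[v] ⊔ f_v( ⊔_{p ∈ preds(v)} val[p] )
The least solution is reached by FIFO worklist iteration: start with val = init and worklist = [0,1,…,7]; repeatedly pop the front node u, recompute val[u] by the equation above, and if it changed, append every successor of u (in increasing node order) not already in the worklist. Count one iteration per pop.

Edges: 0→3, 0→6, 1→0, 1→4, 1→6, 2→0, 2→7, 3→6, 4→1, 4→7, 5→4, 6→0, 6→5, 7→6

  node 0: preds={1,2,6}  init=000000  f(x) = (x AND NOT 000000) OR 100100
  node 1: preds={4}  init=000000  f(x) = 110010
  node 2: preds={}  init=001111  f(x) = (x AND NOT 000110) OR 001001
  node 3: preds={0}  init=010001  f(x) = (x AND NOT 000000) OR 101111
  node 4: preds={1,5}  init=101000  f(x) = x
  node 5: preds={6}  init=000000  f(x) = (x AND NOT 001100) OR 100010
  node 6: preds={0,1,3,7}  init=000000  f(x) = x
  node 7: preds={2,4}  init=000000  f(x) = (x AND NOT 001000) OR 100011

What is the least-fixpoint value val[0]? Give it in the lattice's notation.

Iteration log — 17 steps:
  step 1. node 0  ⊔preds=001111  new=101111  old=000000  +wl: 
  step 2. node 1  ⊔preds=101000  new=110010  old=000000  +wl: 0
  step 3. node 2  ⊔preds=000000  new=001111  stable
  step 4. node 3  ⊔preds=101111  new=111111  old=010001  +wl: 
  step 5. node 4  ⊔preds=110010  new=111010  old=101000  +wl: 1
  step 6. node 5  ⊔preds=000000  new=100010  old=000000  +wl: 4
  step 7. node 6  ⊔preds=111111  new=111111  old=000000  +wl: 5
  step 8. node 7  ⊔preds=111111  new=110111  old=000000  +wl: 6
  step 9. node 0  ⊔preds=111111  new=111111  old=101111  +wl: 3
  step 10. node 1  ⊔preds=111010  new=110010  stable
  step 11. node 4  ⊔preds=110010  new=111010  stable
  step 12. node 5  ⊔preds=111111  new=110011  old=100010  +wl: 4
  step 13. node 6  ⊔preds=111111  new=111111  stable
  step 14. node 3  ⊔preds=111111  new=111111  stable
  step 15. node 4  ⊔preds=110011  new=111011  old=111010  +wl: 1,7
  step 16. node 1  ⊔preds=111011  new=110010  stable
  step 17. node 7  ⊔preds=111111  new=110111  stable

Least fixpoint reached:
  node 0: 111111
  node 1: 110010
  node 2: 001111
  node 3: 111111
  node 4: 111011
  node 5: 110011
  node 6: 111111
  node 7: 110111

111111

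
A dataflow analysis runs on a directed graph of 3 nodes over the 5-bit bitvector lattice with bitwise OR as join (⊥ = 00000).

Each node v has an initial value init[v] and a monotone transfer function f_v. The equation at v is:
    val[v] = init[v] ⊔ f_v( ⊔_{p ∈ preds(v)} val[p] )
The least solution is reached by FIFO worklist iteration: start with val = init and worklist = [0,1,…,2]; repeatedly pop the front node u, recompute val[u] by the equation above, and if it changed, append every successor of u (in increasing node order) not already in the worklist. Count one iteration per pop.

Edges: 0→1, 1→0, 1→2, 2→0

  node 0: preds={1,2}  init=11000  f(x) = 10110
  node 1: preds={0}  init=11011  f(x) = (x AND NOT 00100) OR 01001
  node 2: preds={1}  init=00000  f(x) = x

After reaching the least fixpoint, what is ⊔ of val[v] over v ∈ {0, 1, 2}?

11111

Trace (4 dequeues):
  [1] u=0 | in 11011 | out 11110 | prev 11000 | push {}
  [2] u=1 | in 11110 | out 11011 | ==
  [3] u=2 | in 11011 | out 11011 | prev 00000 | push {0}
  [4] u=0 | in 11011 | out 11110 | ==

Converged values:
  [0] 11110
  [1] 11011
  [2] 11011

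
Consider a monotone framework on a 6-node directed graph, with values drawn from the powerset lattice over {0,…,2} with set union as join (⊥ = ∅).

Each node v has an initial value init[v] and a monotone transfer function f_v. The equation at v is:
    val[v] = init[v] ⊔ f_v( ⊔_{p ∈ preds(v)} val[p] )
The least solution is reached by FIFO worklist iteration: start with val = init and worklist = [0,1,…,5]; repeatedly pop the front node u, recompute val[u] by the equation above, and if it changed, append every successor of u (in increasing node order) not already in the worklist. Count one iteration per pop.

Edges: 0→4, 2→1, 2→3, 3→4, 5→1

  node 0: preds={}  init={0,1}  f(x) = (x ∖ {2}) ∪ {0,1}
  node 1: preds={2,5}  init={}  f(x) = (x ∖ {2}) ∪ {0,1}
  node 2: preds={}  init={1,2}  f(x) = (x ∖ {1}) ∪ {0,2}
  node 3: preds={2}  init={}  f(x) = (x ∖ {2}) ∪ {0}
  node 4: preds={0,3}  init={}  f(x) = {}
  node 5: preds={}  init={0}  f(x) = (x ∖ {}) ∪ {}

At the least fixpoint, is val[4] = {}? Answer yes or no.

Trace (7 dequeues):
  [1] u=0 | in {} | out {0,1} | ==
  [2] u=1 | in {0,1,2} | out {0,1} | prev {} | push {}
  [3] u=2 | in {} | out {0,1,2} | prev {1,2} | push {1}
  [4] u=3 | in {0,1,2} | out {0,1} | prev {} | push {}
  [5] u=4 | in {0,1} | out {} | ==
  [6] u=5 | in {} | out {0} | ==
  [7] u=1 | in {0,1,2} | out {0,1} | ==

Converged values:
  [0] {0,1}
  [1] {0,1}
  [2] {0,1,2}
  [3] {0,1}
  [4] {}
  [5] {0}

yes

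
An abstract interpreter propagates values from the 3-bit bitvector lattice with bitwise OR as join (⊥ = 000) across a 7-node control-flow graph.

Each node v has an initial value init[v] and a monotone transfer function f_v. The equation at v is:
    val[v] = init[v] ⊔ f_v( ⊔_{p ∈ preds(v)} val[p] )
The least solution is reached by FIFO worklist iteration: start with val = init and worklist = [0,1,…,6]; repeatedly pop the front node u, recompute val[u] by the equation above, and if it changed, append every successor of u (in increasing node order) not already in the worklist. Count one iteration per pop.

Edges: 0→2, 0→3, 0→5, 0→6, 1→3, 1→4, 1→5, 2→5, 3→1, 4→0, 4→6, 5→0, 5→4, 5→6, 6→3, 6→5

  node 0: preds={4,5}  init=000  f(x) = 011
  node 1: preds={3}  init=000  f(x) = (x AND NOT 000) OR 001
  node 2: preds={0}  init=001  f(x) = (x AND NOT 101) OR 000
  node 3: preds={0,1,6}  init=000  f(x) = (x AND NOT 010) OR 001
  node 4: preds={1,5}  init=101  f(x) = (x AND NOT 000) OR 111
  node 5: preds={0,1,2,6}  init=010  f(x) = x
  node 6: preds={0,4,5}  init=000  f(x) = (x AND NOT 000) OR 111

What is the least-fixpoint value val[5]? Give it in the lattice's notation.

111

Trace (18 dequeues):
  [1] u=0 | in 111 | out 011 | prev 000 | push {}
  [2] u=1 | in 000 | out 001 | prev 000 | push {}
  [3] u=2 | in 011 | out 011 | prev 001 | push {}
  [4] u=3 | in 011 | out 001 | prev 000 | push {1}
  [5] u=4 | in 011 | out 111 | prev 101 | push {0}
  [6] u=5 | in 011 | out 011 | prev 010 | push {4}
  [7] u=6 | in 111 | out 111 | prev 000 | push {3,5}
  [8] u=1 | in 001 | out 001 | ==
  [9] u=0 | in 111 | out 011 | ==
  [10] u=4 | in 011 | out 111 | ==
  [11] u=3 | in 111 | out 101 | prev 001 | push {1}
  [12] u=5 | in 111 | out 111 | prev 011 | push {0,4,6}
  [13] u=1 | in 101 | out 101 | prev 001 | push {3,5}
  [14] u=0 | in 111 | out 011 | ==
  [15] u=4 | in 111 | out 111 | ==
  [16] u=6 | in 111 | out 111 | ==
  [17] u=3 | in 111 | out 101 | ==
  [18] u=5 | in 111 | out 111 | ==

Converged values:
  [0] 011
  [1] 101
  [2] 011
  [3] 101
  [4] 111
  [5] 111
  [6] 111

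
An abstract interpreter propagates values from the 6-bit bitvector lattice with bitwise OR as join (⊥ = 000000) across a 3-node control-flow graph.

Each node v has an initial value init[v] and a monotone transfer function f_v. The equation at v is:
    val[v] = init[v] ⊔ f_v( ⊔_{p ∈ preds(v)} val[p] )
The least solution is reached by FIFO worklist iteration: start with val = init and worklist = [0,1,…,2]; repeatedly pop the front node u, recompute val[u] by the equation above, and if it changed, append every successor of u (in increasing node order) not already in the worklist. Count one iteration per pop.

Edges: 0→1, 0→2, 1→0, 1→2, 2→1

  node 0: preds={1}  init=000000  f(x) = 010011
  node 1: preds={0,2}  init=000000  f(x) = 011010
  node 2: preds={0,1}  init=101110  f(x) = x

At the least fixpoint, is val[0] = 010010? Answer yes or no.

no

Worklist (5 pops):
  #1 pop 0: in=000000 → 010011 (was 000000); enqueue []
  #2 pop 1: in=111111 → 011010 (was 000000); enqueue [0]
  #3 pop 2: in=011011 → 111111 (was 101110); enqueue [1]
  #4 pop 0: in=011010 → 010011 (no change)
  #5 pop 1: in=111111 → 011010 (no change)

Fixpoint:
  val[0] = 010011
  val[1] = 011010
  val[2] = 111111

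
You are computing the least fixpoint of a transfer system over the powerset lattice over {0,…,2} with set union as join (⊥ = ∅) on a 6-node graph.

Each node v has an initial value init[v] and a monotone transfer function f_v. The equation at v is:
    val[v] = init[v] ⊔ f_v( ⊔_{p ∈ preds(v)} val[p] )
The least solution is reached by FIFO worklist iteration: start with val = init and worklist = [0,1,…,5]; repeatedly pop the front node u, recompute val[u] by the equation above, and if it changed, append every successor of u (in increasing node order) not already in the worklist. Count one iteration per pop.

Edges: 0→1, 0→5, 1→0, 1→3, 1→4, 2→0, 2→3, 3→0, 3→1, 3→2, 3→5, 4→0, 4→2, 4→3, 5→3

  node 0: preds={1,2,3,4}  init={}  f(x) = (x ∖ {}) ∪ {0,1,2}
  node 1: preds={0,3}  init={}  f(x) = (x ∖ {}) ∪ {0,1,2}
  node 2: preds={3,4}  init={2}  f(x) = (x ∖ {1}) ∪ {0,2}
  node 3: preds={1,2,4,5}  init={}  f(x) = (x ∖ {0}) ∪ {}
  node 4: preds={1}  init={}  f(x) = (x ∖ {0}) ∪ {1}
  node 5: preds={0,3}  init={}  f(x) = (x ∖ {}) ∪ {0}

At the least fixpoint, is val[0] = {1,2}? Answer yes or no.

Iteration log — 10 steps:
  step 1. node 0  ⊔preds={2}  new={0,1,2}  old={}  +wl: 
  step 2. node 1  ⊔preds={0,1,2}  new={0,1,2}  old={}  +wl: 0
  step 3. node 2  ⊔preds={}  new={0,2}  old={2}  +wl: 
  step 4. node 3  ⊔preds={0,1,2}  new={1,2}  old={}  +wl: 1,2
  step 5. node 4  ⊔preds={0,1,2}  new={1,2}  old={}  +wl: 3
  step 6. node 5  ⊔preds={0,1,2}  new={0,1,2}  old={}  +wl: 
  step 7. node 0  ⊔preds={0,1,2}  new={0,1,2}  stable
  step 8. node 1  ⊔preds={0,1,2}  new={0,1,2}  stable
  step 9. node 2  ⊔preds={1,2}  new={0,2}  stable
  step 10. node 3  ⊔preds={0,1,2}  new={1,2}  stable

Least fixpoint reached:
  node 0: {0,1,2}
  node 1: {0,1,2}
  node 2: {0,2}
  node 3: {1,2}
  node 4: {1,2}
  node 5: {0,1,2}

no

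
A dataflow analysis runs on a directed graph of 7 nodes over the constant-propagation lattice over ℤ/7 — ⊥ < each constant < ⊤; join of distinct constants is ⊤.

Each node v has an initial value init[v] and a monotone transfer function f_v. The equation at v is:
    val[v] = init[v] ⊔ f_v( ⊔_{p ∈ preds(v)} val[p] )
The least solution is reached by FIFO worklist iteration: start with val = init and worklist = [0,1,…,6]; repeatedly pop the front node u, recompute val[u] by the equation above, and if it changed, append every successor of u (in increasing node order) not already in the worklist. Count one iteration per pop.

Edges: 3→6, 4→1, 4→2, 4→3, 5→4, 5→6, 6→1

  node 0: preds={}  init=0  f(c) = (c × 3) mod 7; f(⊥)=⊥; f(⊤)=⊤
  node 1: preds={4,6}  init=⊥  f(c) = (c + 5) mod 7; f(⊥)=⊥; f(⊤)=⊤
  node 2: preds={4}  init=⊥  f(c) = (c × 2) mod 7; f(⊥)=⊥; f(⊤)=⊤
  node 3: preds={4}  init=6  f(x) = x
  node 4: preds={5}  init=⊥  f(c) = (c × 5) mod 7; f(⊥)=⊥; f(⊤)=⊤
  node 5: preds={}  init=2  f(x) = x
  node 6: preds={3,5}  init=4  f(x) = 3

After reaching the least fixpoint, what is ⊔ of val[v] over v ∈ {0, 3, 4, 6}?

⊤

Trace (11 dequeues):
  [1] u=0 | in ⊥ | out 0 | ==
  [2] u=1 | in 4 | out 2 | prev ⊥ | push {}
  [3] u=2 | in ⊥ | out ⊥ | ==
  [4] u=3 | in ⊥ | out 6 | ==
  [5] u=4 | in 2 | out 3 | prev ⊥ | push {1,2,3}
  [6] u=5 | in ⊥ | out 2 | ==
  [7] u=6 | in ⊤ | out ⊤ | prev 4 | push {}
  [8] u=1 | in ⊤ | out ⊤ | prev 2 | push {}
  [9] u=2 | in 3 | out 6 | prev ⊥ | push {}
  [10] u=3 | in 3 | out ⊤ | prev 6 | push {6}
  [11] u=6 | in ⊤ | out ⊤ | ==

Converged values:
  [0] 0
  [1] ⊤
  [2] 6
  [3] ⊤
  [4] 3
  [5] 2
  [6] ⊤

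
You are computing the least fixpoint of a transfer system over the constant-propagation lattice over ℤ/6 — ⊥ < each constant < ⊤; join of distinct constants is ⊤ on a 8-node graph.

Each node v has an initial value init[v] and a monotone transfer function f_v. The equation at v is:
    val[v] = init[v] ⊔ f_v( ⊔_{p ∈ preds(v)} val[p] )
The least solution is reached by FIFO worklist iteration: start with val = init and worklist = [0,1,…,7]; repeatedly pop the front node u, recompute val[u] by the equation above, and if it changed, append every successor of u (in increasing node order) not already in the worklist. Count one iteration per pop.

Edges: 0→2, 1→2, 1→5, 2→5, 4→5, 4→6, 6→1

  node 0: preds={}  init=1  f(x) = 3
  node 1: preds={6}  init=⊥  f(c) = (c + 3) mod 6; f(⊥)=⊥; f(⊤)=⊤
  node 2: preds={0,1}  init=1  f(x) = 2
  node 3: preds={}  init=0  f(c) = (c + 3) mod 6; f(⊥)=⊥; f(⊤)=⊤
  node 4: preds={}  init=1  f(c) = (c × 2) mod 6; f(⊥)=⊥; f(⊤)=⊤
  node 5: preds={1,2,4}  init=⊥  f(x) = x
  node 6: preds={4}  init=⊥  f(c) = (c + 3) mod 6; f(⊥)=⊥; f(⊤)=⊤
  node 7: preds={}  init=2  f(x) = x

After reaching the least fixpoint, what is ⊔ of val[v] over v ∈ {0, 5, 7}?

Iteration log — 11 steps:
  step 1. node 0  ⊔preds=⊥  new=⊤  old=1  +wl: 
  step 2. node 1  ⊔preds=⊥  new=⊥  stable
  step 3. node 2  ⊔preds=⊤  new=⊤  old=1  +wl: 
  step 4. node 3  ⊔preds=⊥  new=0  stable
  step 5. node 4  ⊔preds=⊥  new=1  stable
  step 6. node 5  ⊔preds=⊤  new=⊤  old=⊥  +wl: 
  step 7. node 6  ⊔preds=1  new=4  old=⊥  +wl: 1
  step 8. node 7  ⊔preds=⊥  new=2  stable
  step 9. node 1  ⊔preds=4  new=1  old=⊥  +wl: 2,5
  step 10. node 2  ⊔preds=⊤  new=⊤  stable
  step 11. node 5  ⊔preds=⊤  new=⊤  stable

Least fixpoint reached:
  node 0: ⊤
  node 1: 1
  node 2: ⊤
  node 3: 0
  node 4: 1
  node 5: ⊤
  node 6: 4
  node 7: 2

⊤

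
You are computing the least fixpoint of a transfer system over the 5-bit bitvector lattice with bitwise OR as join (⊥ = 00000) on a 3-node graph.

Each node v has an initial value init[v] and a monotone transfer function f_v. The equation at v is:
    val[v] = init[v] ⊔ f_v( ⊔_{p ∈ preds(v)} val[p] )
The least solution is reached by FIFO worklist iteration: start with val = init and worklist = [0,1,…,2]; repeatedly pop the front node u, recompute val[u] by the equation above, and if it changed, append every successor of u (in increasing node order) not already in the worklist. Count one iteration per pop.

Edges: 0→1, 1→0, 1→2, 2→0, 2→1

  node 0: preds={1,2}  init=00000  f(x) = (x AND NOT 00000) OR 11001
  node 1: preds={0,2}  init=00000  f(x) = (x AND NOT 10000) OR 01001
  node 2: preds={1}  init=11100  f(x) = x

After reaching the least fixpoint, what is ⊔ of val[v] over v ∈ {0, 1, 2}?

11101

Iteration log — 5 steps:
  step 1. node 0  ⊔preds=11100  new=11101  old=00000  +wl: 
  step 2. node 1  ⊔preds=11101  new=01101  old=00000  +wl: 0
  step 3. node 2  ⊔preds=01101  new=11101  old=11100  +wl: 1
  step 4. node 0  ⊔preds=11101  new=11101  stable
  step 5. node 1  ⊔preds=11101  new=01101  stable

Least fixpoint reached:
  node 0: 11101
  node 1: 01101
  node 2: 11101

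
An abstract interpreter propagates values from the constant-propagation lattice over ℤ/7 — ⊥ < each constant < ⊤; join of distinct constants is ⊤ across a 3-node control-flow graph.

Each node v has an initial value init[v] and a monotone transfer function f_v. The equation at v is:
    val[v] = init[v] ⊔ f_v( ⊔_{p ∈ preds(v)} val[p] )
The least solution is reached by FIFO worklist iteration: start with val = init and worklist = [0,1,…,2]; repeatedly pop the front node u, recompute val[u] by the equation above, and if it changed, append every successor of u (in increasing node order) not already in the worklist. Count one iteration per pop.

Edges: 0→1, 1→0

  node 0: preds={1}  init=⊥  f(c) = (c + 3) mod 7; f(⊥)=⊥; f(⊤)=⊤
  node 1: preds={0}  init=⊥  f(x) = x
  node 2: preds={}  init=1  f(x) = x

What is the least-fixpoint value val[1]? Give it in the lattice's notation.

Trace (3 dequeues):
  [1] u=0 | in ⊥ | out ⊥ | ==
  [2] u=1 | in ⊥ | out ⊥ | ==
  [3] u=2 | in ⊥ | out 1 | ==

Converged values:
  [0] ⊥
  [1] ⊥
  [2] 1

⊥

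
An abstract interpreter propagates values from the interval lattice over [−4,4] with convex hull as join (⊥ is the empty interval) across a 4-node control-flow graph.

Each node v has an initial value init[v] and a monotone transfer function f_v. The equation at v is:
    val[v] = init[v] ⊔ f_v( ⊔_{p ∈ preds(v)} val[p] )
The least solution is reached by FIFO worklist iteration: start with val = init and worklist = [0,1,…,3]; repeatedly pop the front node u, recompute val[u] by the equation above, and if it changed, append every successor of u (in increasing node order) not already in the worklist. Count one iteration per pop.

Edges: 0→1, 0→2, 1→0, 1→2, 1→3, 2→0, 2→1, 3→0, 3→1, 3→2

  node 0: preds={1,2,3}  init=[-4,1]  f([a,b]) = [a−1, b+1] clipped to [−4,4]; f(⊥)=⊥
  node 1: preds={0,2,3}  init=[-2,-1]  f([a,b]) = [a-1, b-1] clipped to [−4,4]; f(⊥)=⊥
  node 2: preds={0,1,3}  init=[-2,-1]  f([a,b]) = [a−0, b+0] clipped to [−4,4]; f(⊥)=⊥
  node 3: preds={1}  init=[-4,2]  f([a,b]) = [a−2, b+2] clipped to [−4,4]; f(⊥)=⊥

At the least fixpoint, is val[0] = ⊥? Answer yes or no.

Worklist (10 pops):
  #1 pop 0: in=[-4,2] → [-4,3] (was [-4,1]); enqueue []
  #2 pop 1: in=[-4,3] → [-4,2] (was [-2,-1]); enqueue [0]
  #3 pop 2: in=[-4,3] → [-4,3] (was [-2,-1]); enqueue [1]
  #4 pop 3: in=[-4,2] → [-4,4] (was [-4,2]); enqueue [2]
  #5 pop 0: in=[-4,4] → [-4,4] (was [-4,3]); enqueue []
  #6 pop 1: in=[-4,4] → [-4,3] (was [-4,2]); enqueue [0,3]
  #7 pop 2: in=[-4,4] → [-4,4] (was [-4,3]); enqueue [1]
  #8 pop 0: in=[-4,4] → [-4,4] (no change)
  #9 pop 3: in=[-4,3] → [-4,4] (no change)
  #10 pop 1: in=[-4,4] → [-4,3] (no change)

Fixpoint:
  val[0] = [-4,4]
  val[1] = [-4,3]
  val[2] = [-4,4]
  val[3] = [-4,4]

no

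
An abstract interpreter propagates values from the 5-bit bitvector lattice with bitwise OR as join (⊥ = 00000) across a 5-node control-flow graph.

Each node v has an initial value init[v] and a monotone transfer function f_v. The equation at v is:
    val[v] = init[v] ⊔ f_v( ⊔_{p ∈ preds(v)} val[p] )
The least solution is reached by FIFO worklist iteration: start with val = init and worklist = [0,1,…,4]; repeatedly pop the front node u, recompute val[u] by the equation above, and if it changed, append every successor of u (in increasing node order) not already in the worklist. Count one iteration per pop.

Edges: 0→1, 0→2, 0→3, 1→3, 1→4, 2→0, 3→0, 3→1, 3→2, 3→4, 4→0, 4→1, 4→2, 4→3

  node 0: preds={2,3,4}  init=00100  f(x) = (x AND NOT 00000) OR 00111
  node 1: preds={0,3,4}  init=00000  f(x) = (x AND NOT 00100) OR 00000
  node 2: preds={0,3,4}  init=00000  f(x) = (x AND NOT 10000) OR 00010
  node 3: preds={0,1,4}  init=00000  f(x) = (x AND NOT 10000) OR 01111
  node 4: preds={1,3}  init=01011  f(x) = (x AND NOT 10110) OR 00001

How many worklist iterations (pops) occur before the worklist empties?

Iteration log — 8 steps:
  step 1. node 0  ⊔preds=01011  new=01111  old=00100  +wl: 
  step 2. node 1  ⊔preds=01111  new=01011  old=00000  +wl: 
  step 3. node 2  ⊔preds=01111  new=01111  old=00000  +wl: 0
  step 4. node 3  ⊔preds=01111  new=01111  old=00000  +wl: 1,2
  step 5. node 4  ⊔preds=01111  new=01011  stable
  step 6. node 0  ⊔preds=01111  new=01111  stable
  step 7. node 1  ⊔preds=01111  new=01011  stable
  step 8. node 2  ⊔preds=01111  new=01111  stable

Least fixpoint reached:
  node 0: 01111
  node 1: 01011
  node 2: 01111
  node 3: 01111
  node 4: 01011

8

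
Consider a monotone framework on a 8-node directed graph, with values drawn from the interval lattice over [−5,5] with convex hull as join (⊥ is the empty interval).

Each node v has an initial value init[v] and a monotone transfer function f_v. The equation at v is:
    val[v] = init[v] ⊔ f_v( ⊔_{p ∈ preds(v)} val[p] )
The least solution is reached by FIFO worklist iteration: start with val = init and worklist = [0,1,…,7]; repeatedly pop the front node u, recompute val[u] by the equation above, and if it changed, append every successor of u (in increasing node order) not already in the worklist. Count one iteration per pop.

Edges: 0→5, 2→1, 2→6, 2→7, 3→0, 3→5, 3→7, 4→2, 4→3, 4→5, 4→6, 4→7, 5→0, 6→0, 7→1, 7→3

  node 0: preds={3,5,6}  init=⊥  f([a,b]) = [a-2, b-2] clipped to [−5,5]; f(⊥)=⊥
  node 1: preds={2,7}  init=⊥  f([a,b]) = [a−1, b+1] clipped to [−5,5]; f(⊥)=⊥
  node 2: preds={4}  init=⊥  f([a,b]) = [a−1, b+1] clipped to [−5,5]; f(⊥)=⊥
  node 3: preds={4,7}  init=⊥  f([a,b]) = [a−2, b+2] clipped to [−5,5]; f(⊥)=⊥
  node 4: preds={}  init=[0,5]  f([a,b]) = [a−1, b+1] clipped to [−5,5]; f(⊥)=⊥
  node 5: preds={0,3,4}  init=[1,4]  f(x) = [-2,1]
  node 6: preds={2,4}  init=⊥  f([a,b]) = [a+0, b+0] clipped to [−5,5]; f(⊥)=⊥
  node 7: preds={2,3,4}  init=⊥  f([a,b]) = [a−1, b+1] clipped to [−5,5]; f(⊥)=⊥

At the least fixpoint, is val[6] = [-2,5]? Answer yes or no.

Trace (17 dequeues):
  [1] u=0 | in [1,4] | out [-1,2] | prev ⊥ | push {}
  [2] u=1 | in ⊥ | out ⊥ | ==
  [3] u=2 | in [0,5] | out [-1,5] | prev ⊥ | push {1}
  [4] u=3 | in [0,5] | out [-2,5] | prev ⊥ | push {0}
  [5] u=4 | in ⊥ | out [0,5] | ==
  [6] u=5 | in [-2,5] | out [-2,4] | prev [1,4] | push {}
  [7] u=6 | in [-1,5] | out [-1,5] | prev ⊥ | push {}
  [8] u=7 | in [-2,5] | out [-3,5] | prev ⊥ | push {3}
  [9] u=1 | in [-3,5] | out [-4,5] | prev ⊥ | push {}
  [10] u=0 | in [-2,5] | out [-4,3] | prev [-1,2] | push {5}
  [11] u=3 | in [-3,5] | out [-5,5] | prev [-2,5] | push {0,7}
  [12] u=5 | in [-5,5] | out [-2,4] | ==
  [13] u=0 | in [-5,5] | out [-5,3] | prev [-4,3] | push {5}
  [14] u=7 | in [-5,5] | out [-5,5] | prev [-3,5] | push {1,3}
  [15] u=5 | in [-5,5] | out [-2,4] | ==
  [16] u=1 | in [-5,5] | out [-5,5] | prev [-4,5] | push {}
  [17] u=3 | in [-5,5] | out [-5,5] | ==

Converged values:
  [0] [-5,3]
  [1] [-5,5]
  [2] [-1,5]
  [3] [-5,5]
  [4] [0,5]
  [5] [-2,4]
  [6] [-1,5]
  [7] [-5,5]

no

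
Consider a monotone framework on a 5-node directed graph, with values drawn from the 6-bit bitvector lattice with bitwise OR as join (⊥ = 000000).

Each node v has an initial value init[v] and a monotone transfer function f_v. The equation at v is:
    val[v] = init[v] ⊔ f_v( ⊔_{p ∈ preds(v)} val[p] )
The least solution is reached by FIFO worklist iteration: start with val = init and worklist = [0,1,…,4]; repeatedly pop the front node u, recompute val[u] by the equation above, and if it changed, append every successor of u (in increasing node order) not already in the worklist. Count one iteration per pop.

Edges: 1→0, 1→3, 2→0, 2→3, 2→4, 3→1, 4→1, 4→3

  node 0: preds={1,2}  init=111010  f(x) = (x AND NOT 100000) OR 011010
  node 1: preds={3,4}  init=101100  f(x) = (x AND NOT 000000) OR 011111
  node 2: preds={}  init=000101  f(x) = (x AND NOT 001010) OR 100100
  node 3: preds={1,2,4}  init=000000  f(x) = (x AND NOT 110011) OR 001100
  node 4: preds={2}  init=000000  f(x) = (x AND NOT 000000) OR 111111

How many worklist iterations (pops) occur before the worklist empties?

Trace (8 dequeues):
  [1] u=0 | in 101101 | out 111111 | prev 111010 | push {}
  [2] u=1 | in 000000 | out 111111 | prev 101100 | push {0}
  [3] u=2 | in 000000 | out 100101 | prev 000101 | push {}
  [4] u=3 | in 111111 | out 001100 | prev 000000 | push {1}
  [5] u=4 | in 100101 | out 111111 | prev 000000 | push {3}
  [6] u=0 | in 111111 | out 111111 | ==
  [7] u=1 | in 111111 | out 111111 | ==
  [8] u=3 | in 111111 | out 001100 | ==

Converged values:
  [0] 111111
  [1] 111111
  [2] 100101
  [3] 001100
  [4] 111111

8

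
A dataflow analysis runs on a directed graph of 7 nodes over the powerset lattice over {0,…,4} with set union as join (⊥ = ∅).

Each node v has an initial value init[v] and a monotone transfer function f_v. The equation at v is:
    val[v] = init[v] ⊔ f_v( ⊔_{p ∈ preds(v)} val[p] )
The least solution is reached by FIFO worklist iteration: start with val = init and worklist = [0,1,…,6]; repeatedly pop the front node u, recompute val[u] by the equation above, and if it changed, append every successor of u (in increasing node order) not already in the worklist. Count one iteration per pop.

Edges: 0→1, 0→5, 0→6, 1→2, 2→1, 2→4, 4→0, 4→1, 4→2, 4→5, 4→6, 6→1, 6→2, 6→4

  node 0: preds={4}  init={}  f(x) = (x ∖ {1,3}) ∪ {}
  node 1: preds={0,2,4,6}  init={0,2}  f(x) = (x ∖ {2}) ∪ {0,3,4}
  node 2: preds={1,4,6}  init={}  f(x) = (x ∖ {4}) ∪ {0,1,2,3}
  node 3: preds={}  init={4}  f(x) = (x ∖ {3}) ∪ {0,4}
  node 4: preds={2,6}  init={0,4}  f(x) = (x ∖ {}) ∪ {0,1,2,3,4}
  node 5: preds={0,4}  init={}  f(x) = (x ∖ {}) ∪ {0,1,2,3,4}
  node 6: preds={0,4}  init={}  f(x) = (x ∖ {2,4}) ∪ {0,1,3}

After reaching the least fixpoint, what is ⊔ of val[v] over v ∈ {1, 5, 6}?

{0,1,2,3,4}

Iteration log — 14 steps:
  step 1. node 0  ⊔preds={0,4}  new={0,4}  old={}  +wl: 
  step 2. node 1  ⊔preds={0,4}  new={0,2,3,4}  old={0,2}  +wl: 
  step 3. node 2  ⊔preds={0,2,3,4}  new={0,1,2,3}  old={}  +wl: 1
  step 4. node 3  ⊔preds={}  new={0,4}  old={4}  +wl: 
  step 5. node 4  ⊔preds={0,1,2,3}  new={0,1,2,3,4}  old={0,4}  +wl: 0,2
  step 6. node 5  ⊔preds={0,1,2,3,4}  new={0,1,2,3,4}  old={}  +wl: 
  step 7. node 6  ⊔preds={0,1,2,3,4}  new={0,1,3}  old={}  +wl: 4
  step 8. node 1  ⊔preds={0,1,2,3,4}  new={0,1,2,3,4}  old={0,2,3,4}  +wl: 
  step 9. node 0  ⊔preds={0,1,2,3,4}  new={0,2,4}  old={0,4}  +wl: 1,5,6
  step 10. node 2  ⊔preds={0,1,2,3,4}  new={0,1,2,3}  stable
  step 11. node 4  ⊔preds={0,1,2,3}  new={0,1,2,3,4}  stable
  step 12. node 1  ⊔preds={0,1,2,3,4}  new={0,1,2,3,4}  stable
  step 13. node 5  ⊔preds={0,1,2,3,4}  new={0,1,2,3,4}  stable
  step 14. node 6  ⊔preds={0,1,2,3,4}  new={0,1,3}  stable

Least fixpoint reached:
  node 0: {0,2,4}
  node 1: {0,1,2,3,4}
  node 2: {0,1,2,3}
  node 3: {0,4}
  node 4: {0,1,2,3,4}
  node 5: {0,1,2,3,4}
  node 6: {0,1,3}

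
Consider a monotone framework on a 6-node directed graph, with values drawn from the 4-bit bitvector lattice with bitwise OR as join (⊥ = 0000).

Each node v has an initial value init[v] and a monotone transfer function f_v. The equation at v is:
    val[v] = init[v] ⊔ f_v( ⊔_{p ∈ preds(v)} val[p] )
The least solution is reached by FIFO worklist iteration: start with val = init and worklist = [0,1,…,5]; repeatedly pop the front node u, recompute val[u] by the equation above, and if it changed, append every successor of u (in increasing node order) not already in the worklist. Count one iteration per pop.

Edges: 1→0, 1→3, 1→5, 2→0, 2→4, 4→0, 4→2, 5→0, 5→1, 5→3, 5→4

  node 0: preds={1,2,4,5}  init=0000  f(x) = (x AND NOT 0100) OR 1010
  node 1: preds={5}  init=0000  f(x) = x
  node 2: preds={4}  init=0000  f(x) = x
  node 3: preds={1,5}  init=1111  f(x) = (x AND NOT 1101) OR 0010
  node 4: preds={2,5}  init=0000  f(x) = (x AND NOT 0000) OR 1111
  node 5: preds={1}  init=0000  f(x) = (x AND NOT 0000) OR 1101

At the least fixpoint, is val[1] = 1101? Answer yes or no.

Trace (13 dequeues):
  [1] u=0 | in 0000 | out 1010 | prev 0000 | push {}
  [2] u=1 | in 0000 | out 0000 | ==
  [3] u=2 | in 0000 | out 0000 | ==
  [4] u=3 | in 0000 | out 1111 | ==
  [5] u=4 | in 0000 | out 1111 | prev 0000 | push {0,2}
  [6] u=5 | in 0000 | out 1101 | prev 0000 | push {1,3,4}
  [7] u=0 | in 1111 | out 1011 | prev 1010 | push {}
  [8] u=2 | in 1111 | out 1111 | prev 0000 | push {0}
  [9] u=1 | in 1101 | out 1101 | prev 0000 | push {5}
  [10] u=3 | in 1101 | out 1111 | ==
  [11] u=4 | in 1111 | out 1111 | ==
  [12] u=0 | in 1111 | out 1011 | ==
  [13] u=5 | in 1101 | out 1101 | ==

Converged values:
  [0] 1011
  [1] 1101
  [2] 1111
  [3] 1111
  [4] 1111
  [5] 1101

yes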